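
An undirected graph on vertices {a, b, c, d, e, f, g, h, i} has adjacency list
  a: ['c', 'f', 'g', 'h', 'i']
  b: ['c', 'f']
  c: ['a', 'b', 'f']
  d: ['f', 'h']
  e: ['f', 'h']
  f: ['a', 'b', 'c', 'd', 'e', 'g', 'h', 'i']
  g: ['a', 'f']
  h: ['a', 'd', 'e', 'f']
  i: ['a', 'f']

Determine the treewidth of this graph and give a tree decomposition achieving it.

The largest bag has 3 vertices, giving width 2; this decomposition certifies tw(G) ≤ 2. On the other hand G contains the 3-clique {d, f, h}. A clique must lie in a single bag of any decomposition, so no decomposition can have width below 2. Therefore the treewidth is 2.

Treewidth 2.
One such decomposition:
Bags: B1 = {a, f, h}  B2 = {a, f, i}  B3 = {e, f, h}  B4 = {a, f, g}  B5 = {d, f, h}  B6 = {a, c, f}  B7 = {b, c, f}
Tree: B1–B2, B1–B3, B2–B4, B3–B5, B1–B6, B6–B7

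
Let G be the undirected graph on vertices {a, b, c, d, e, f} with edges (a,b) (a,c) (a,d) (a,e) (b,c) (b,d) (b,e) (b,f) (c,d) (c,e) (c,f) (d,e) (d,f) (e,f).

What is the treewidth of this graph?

A width-4 tree decomposition is:
Bags: B1 = {a, b, c, d, e}  B2 = {b, c, d, e, f}
Tree: B1–B2
Each bag holds 5 vertices, so the decomposition has width 4, which upper-bounds the treewidth. On the other hand G contains the 5-clique {b, c, d, e, f}. A clique must lie in a single bag of any decomposition, so no decomposition can have width below 4. Therefore the treewidth is 4.

4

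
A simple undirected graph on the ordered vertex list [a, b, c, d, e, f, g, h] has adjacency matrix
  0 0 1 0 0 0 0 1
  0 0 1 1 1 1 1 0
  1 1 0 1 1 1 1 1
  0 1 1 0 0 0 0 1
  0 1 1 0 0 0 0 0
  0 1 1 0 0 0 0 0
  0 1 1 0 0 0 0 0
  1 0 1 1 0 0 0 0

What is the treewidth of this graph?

A width-2 tree decomposition is:
Bags: B1 = {b, c, g}  B2 = {b, c, d}  B3 = {c, d, h}  B4 = {a, c, h}  B5 = {b, c, e}  B6 = {b, c, f}
Tree: B1–B2, B2–B3, B3–B4, B2–B5, B5–B6
Each bag holds 3 vertices, so the decomposition has width 2, which upper-bounds the treewidth. Conversely, {c, d, h} is a clique of size 3, and the vertices of any clique must share a bag in every tree decomposition; so some bag has ≥ 3 vertices and tw(G) ≥ 2. Combining the bounds, tw(G) = 2.

2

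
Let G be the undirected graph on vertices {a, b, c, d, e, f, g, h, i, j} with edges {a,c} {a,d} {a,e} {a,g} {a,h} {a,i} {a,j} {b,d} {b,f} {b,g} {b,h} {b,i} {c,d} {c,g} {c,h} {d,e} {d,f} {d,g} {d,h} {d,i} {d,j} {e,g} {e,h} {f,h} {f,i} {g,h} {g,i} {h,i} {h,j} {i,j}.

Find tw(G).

4

A width-4 tree decomposition is:
Bags: B1 = {a, d, e, g, h}  B2 = {a, d, g, h, i}  B3 = {a, c, d, g, h}  B4 = {a, d, h, i, j}  B5 = {b, d, g, h, i}  B6 = {b, d, f, h, i}
Tree: B1–B2, B2–B3, B2–B4, B2–B5, B5–B6
The largest bag has 5 vertices, giving width 4; this decomposition certifies tw(G) ≤ 4. For the lower bound, the 5 vertices {a, d, e, g, h} are pairwise adjacent, and any tree decomposition puts a clique entirely inside one bag — forcing width ≥ 4. Therefore the treewidth is 4.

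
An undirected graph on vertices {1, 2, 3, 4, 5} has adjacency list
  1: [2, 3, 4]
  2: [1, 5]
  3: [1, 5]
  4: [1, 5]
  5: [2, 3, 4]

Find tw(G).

A width-2 tree decomposition is:
Bags: B1 = {1, 2, 5}  B2 = {1, 3, 5}  B3 = {1, 4, 5}
Tree: B1–B2, B2–B3
The largest bag has 3 vertices, giving width 2; this decomposition certifies tw(G) ≤ 2. The edges 2–1–3–5–2 form a cycle, so G is not a tree and its treewidth is at least 2. The upper and lower bounds meet at 2, so that is the treewidth.

2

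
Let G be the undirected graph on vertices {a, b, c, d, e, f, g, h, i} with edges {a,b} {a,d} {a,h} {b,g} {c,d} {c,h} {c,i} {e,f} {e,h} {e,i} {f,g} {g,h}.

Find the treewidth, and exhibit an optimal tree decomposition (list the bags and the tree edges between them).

Treewidth 3.
Bags: B1 = {c, e, f, i}  B2 = {c, e, f, h}  B3 = {c, f, g, h}  B4 = {c, d, g, h}  B5 = {a, d, g, h}  B6 = {a, b, d, g}
Tree: B1–B2, B2–B3, B3–B4, B4–B5, B5–B6

The largest bag has 4 vertices, giving width 3; this decomposition certifies tw(G) ≤ 3. For the lower bound: the 4 vertex sets {e,f,i}, {c}, {h}, {a,b,d,g} are disjoint, each induces a connected subgraph, and every pair is joined by at least one edge of G. Contracting each set to a single vertex therefore yields K_{4} as a minor, and since treewidth is minor-monotone, tw(G) ≥ tw(K_{4}) = 3. Combining the bounds, tw(G) = 3.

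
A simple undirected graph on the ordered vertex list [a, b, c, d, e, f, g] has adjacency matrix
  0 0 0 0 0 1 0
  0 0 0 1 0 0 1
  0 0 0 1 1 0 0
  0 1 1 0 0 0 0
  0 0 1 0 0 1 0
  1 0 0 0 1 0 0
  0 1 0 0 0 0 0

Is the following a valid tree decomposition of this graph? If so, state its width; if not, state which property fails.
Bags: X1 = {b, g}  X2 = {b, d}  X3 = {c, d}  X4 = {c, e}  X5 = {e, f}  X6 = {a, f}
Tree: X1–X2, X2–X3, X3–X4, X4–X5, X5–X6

Vertex coverage: the bags together contain {a, b, c, d, e, f, g}, the full vertex set. Edge coverage: each edge of G has both endpoints in at least one bag. Running intersection: for every vertex, the bags containing it form a connected subtree. All three properties hold, so this is a valid tree decomposition of width max|bag| − 1 = 1, and hence tw(G) ≤ 1.

Yes; width 1.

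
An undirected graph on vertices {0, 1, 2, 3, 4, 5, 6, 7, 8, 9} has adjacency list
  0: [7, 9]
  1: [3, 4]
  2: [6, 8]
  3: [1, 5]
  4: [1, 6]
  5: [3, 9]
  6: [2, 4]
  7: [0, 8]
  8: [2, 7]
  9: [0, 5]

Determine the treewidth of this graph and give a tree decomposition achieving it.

Treewidth 2.
One such decomposition:
Bags: B1 = {2, 7, 8}  B2 = {0, 2, 7}  B3 = {0, 2, 9}  B4 = {2, 5, 9}  B5 = {2, 3, 5}  B6 = {1, 2, 3}  B7 = {1, 2, 4}  B8 = {2, 4, 6}
Tree: B1–B2, B2–B3, B3–B4, B4–B5, B5–B6, B6–B7, B7–B8

Each bag holds 3 vertices, so the decomposition has width 2, which upper-bounds the treewidth. For the lower bound, G contains the cycle 2–8–7–0–9–5–3–1–4–6–2, so G is not a forest; only forests have treewidth ≤ 1, hence tw(G) ≥ 2. Therefore the treewidth is 2.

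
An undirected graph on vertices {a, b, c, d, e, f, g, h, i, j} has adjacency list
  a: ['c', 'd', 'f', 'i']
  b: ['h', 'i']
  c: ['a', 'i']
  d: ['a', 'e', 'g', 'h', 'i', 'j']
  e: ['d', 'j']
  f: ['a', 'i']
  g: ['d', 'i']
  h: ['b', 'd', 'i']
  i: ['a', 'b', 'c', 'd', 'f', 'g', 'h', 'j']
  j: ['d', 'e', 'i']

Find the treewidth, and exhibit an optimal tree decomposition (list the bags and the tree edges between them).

Every bag has size at most 3, so the width is 3 − 1 = 2 and tw(G) ≤ 2. For the lower bound, the 3 vertices {d, e, j} are pairwise adjacent, and any tree decomposition puts a clique entirely inside one bag — forcing width ≥ 2. Combining the bounds, tw(G) = 2.

Treewidth 2.
One optimal decomposition is:
Bags: B1 = {d, i, j}  B2 = {d, h, i}  B3 = {a, d, i}  B4 = {d, e, j}  B5 = {b, h, i}  B6 = {a, c, i}  B7 = {a, f, i}  B8 = {d, g, i}
Tree: B1–B2, B2–B3, B1–B4, B2–B5, B3–B6, B3–B7, B2–B8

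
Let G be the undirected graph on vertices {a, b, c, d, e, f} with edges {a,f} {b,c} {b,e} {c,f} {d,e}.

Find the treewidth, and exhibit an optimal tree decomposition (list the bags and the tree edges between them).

Treewidth 1.
One such decomposition:
Bags: B1 = {d, e}  B2 = {b, e}  B3 = {b, c}  B4 = {c, f}  B5 = {a, f}
Tree: B1–B2, B2–B3, B3–B4, B4–B5

Each bag holds 2 vertices, so the decomposition has width 1, which upper-bounds the treewidth. Since G has at least one edge (e.g. d–e), it is not an edgeless graph, so tw(G) ≥ 1. Hence tw(G) = 1 exactly.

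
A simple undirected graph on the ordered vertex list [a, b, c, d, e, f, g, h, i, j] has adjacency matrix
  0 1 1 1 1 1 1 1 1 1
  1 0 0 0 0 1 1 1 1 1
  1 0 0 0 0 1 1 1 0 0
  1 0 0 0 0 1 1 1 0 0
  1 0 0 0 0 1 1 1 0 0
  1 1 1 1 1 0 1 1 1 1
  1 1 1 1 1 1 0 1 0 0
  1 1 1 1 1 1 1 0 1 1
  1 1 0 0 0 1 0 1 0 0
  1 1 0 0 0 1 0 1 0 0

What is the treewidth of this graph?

4

A width-4 tree decomposition is:
Bags: B1 = {a, b, f, g, h}  B2 = {a, b, f, h, i}  B3 = {a, c, f, g, h}  B4 = {a, d, f, g, h}  B5 = {a, b, f, h, j}  B6 = {a, e, f, g, h}
Tree: B1–B2, B1–B3, B3–B4, B1–B5, B1–B6
The largest bag has 5 vertices, giving width 4; this decomposition certifies tw(G) ≤ 4. For the lower bound, the 5 vertices {a, d, f, g, h} are pairwise adjacent, and any tree decomposition puts a clique entirely inside one bag — forcing width ≥ 4. Hence tw(G) = 4 exactly.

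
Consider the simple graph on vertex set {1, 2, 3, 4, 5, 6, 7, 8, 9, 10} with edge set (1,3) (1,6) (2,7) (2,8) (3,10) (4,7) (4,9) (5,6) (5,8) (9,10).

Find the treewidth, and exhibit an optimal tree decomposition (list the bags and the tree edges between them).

Every bag has size at most 3, so the width is 3 − 1 = 2 and tw(G) ≤ 2. Since 1–6–5–8–2–7–4–9–10–3–1 is a cycle in G, G is not acyclic. Forests are exactly the graphs of treewidth ≤ 1, so tw(G) ≥ 2. The upper and lower bounds meet at 2, so that is the treewidth.

Treewidth 2.
One optimal decomposition is:
Bags: B1 = {1, 5, 6}  B2 = {1, 5, 8}  B3 = {1, 2, 8}  B4 = {1, 2, 7}  B5 = {1, 4, 7}  B6 = {1, 4, 9}  B7 = {1, 9, 10}  B8 = {1, 3, 10}
Tree: B1–B2, B2–B3, B3–B4, B4–B5, B5–B6, B6–B7, B7–B8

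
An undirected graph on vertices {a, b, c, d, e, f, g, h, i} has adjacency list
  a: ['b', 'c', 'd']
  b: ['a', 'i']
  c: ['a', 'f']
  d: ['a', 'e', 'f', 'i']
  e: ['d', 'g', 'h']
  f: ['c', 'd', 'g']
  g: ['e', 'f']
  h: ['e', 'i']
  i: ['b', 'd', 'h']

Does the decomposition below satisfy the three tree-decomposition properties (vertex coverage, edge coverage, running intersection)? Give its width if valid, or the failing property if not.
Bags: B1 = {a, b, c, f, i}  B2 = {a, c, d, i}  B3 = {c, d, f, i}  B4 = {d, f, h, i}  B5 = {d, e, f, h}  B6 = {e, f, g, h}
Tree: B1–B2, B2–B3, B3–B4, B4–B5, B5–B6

A tree decomposition must satisfy three properties: every vertex lies in some bag; for every edge, both endpoints lie together in some bag; and for every vertex, the bags containing it form a connected subtree. Here bags containing vertex f are not connected in the tree, so the decomposition is invalid.

No — bags containing vertex f are not connected in the tree.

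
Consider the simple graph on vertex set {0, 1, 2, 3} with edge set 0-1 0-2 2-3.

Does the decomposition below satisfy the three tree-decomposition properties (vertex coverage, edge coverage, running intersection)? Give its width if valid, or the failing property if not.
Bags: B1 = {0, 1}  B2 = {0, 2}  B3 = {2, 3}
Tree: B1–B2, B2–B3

Yes; width 1.

Vertex coverage: the bags together contain {0, 1, 2, 3}, the full vertex set. Edge coverage: each edge of G has both endpoints in at least one bag. Running intersection: for every vertex, the bags containing it form a connected subtree. All three properties hold, so this is a valid tree decomposition of width max|bag| − 1 = 1, and hence tw(G) ≤ 1.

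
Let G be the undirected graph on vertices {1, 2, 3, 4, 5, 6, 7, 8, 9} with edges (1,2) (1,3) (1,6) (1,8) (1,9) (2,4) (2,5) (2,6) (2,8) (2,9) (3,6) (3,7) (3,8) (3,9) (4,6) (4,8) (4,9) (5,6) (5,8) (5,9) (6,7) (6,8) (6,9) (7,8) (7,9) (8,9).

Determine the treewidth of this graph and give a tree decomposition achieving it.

Treewidth 4.
Bags: B1 = {1, 2, 6, 8, 9}  B2 = {1, 3, 6, 8, 9}  B3 = {3, 6, 7, 8, 9}  B4 = {2, 4, 6, 8, 9}  B5 = {2, 5, 6, 8, 9}
Tree: B1–B2, B2–B3, B1–B4, B1–B5

The largest bag has 5 vertices, giving width 4; this decomposition certifies tw(G) ≤ 4. Conversely, {1, 2, 6, 8, 9} is a clique of size 5, and the vertices of any clique must share a bag in every tree decomposition; so some bag has ≥ 5 vertices and tw(G) ≥ 4. Hence tw(G) = 4 exactly.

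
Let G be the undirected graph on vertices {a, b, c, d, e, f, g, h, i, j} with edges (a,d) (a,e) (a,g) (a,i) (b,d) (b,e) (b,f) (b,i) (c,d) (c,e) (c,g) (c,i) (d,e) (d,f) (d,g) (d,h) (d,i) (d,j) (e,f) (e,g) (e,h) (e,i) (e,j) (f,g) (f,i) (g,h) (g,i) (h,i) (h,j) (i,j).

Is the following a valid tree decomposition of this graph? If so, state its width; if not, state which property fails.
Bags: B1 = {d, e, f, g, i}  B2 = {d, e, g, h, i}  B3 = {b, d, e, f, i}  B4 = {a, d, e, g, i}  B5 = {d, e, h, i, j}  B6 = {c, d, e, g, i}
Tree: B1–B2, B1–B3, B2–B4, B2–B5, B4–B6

Yes; width 4.

Every vertex of G appears in some bag (union = {a, b, c, d, e, f, g, h, i, j}); every edge is covered by a bag; and for each vertex v the set of bags containing v is connected in the bag tree. The decomposition is therefore valid. The largest bag has 5 vertices, so the width is 4.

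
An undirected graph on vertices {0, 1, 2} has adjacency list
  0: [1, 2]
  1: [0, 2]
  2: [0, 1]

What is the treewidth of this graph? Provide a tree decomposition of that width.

With just one bag of size 3, the width is 3 − 1 = 2, so tw(G) ≤ 2. For the lower bound, the 3 vertices {0, 1, 2} are pairwise adjacent, and any tree decomposition puts a clique entirely inside one bag — forcing width ≥ 2. Combining the bounds, tw(G) = 2.

Treewidth 2.
One optimal decomposition is:
Bags: B1 = {0, 1, 2}
Tree: (single bag)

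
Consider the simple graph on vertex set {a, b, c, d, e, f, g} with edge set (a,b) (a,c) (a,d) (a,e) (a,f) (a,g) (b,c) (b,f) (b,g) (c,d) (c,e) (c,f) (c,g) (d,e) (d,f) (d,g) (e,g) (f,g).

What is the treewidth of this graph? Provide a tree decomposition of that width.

Each bag holds 5 vertices, so the decomposition has width 4, which upper-bounds the treewidth. Conversely, {a, c, d, e, g} is a clique of size 5, and the vertices of any clique must share a bag in every tree decomposition; so some bag has ≥ 5 vertices and tw(G) ≥ 4. The upper and lower bounds meet at 4, so that is the treewidth.

Treewidth 4.
One such decomposition:
Bags: B1 = {a, c, d, e, g}  B2 = {a, c, d, f, g}  B3 = {a, b, c, f, g}
Tree: B1–B2, B2–B3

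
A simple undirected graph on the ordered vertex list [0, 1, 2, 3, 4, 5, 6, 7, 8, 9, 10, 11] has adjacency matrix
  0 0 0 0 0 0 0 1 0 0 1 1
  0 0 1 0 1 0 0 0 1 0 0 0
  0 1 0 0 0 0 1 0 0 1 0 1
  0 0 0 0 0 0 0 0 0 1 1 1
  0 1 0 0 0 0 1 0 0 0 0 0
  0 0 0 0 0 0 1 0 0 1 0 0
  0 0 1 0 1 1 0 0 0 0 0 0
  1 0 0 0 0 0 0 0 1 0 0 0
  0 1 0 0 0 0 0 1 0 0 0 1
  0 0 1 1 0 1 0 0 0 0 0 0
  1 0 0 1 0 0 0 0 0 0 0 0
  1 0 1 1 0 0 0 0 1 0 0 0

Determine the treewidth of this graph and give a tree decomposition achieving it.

Every bag has size at most 4, so the width is 4 − 1 = 3 and tw(G) ≤ 3. For the lower bound: the 4 vertex sets {0,7,10}, {8}, {11}, {1,2,3,9} are disjoint, each induces a connected subgraph, and every pair is joined by at least one edge of G. Contracting each set to a single vertex therefore yields K_{4} as a minor, and since treewidth is minor-monotone, tw(G) ≥ tw(K_{4}) = 3. Combining the bounds, tw(G) = 3.

Treewidth 3.
One optimal decomposition is:
Bags: B1 = {0, 7, 8, 10}  B2 = {0, 8, 10, 11}  B3 = {3, 8, 10, 11}  B4 = {1, 3, 8, 11}  B5 = {1, 2, 3, 11}  B6 = {1, 2, 3, 9}  B7 = {1, 2, 4, 9}  B8 = {2, 4, 6, 9}  B9 = {4, 5, 6, 9}
Tree: B1–B2, B2–B3, B3–B4, B4–B5, B5–B6, B6–B7, B7–B8, B8–B9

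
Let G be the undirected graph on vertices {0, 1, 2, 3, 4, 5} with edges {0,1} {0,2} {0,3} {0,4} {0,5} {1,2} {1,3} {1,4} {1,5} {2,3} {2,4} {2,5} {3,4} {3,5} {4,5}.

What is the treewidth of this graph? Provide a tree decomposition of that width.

With just one bag of size 6, the width is 6 − 1 = 5, so tw(G) ≤ 5. For the lower bound, the 6 vertices {0, 1, 2, 3, 4, 5} are pairwise adjacent, and any tree decomposition puts a clique entirely inside one bag — forcing width ≥ 5. The upper and lower bounds meet at 5, so that is the treewidth.

Treewidth 5.
One such decomposition:
Bags: B1 = {0, 1, 2, 3, 4, 5}
Tree: (single bag)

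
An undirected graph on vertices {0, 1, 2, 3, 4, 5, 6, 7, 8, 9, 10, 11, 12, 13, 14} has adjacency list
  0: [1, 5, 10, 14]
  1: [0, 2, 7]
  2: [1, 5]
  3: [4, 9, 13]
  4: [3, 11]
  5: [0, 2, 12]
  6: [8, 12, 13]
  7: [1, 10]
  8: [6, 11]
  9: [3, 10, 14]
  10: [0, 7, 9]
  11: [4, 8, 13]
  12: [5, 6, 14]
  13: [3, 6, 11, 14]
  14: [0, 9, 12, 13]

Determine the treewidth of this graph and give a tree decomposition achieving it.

Treewidth 3.
One optimal decomposition is:
Bags: B1 = {1, 2, 7, 10}  B2 = {0, 1, 2, 10}  B3 = {0, 2, 5, 10}  B4 = {0, 5, 9, 10}  B5 = {0, 5, 9, 14}  B6 = {5, 9, 12, 14}  B7 = {3, 9, 12, 14}  B8 = {3, 12, 13, 14}  B9 = {3, 6, 12, 13}  B10 = {3, 4, 6, 13}  B11 = {4, 6, 11, 13}  B12 = {4, 6, 8, 11}
Tree: B1–B2, B2–B3, B3–B4, B4–B5, B5–B6, B6–B7, B7–B8, B8–B9, B9–B10, B10–B11, B11–B12

Each bag holds 4 vertices, so the decomposition has width 3, which upper-bounds the treewidth. For the lower bound: the 4 vertex sets {1,2,7}, {10}, {0}, {5,9,12,14} are disjoint, each induces a connected subgraph, and every pair is joined by at least one edge of G. Contracting each set to a single vertex therefore yields K_{4} as a minor, and since treewidth is minor-monotone, tw(G) ≥ tw(K_{4}) = 3. Hence tw(G) = 3 exactly.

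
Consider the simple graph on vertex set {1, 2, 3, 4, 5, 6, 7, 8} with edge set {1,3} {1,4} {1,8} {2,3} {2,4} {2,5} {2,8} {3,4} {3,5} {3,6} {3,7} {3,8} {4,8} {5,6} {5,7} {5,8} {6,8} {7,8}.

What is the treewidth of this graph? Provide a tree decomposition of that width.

Every bag has size at most 4, so the width is 4 − 1 = 3 and tw(G) ≤ 3. On the other hand G contains the 4-clique {1, 3, 4, 8}. A clique must lie in a single bag of any decomposition, so no decomposition can have width below 3. Hence tw(G) = 3 exactly.

Treewidth 3.
One optimal decomposition is:
Bags: B1 = {3, 5, 7, 8}  B2 = {2, 3, 5, 8}  B3 = {3, 5, 6, 8}  B4 = {2, 3, 4, 8}  B5 = {1, 3, 4, 8}
Tree: B1–B2, B1–B3, B2–B4, B4–B5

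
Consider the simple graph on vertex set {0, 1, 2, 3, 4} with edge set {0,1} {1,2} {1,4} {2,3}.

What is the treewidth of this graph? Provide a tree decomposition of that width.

Treewidth 1.
Bags: B1 = {1, 2}  B2 = {1, 4}  B3 = {2, 3}  B4 = {0, 1}
Tree: B1–B2, B1–B3, B2–B4

The largest bag has 2 vertices, giving width 1; this decomposition certifies tw(G) ≤ 1. Any graph with an edge has treewidth ≥ 1, and G has the edge 2–1. Hence tw(G) = 1 exactly.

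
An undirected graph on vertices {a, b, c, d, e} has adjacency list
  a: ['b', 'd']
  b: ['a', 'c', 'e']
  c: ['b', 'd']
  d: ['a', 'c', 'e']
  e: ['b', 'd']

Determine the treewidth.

2

A width-2 tree decomposition is:
Bags: B1 = {a, b, d}  B2 = {b, c, d}  B3 = {b, d, e}
Tree: B1–B2, B2–B3
The largest bag has 3 vertices, giving width 2; this decomposition certifies tw(G) ≤ 2. For the lower bound, G contains the cycle a–b–c–d–a, so G is not a forest; only forests have treewidth ≤ 1, hence tw(G) ≥ 2. Therefore the treewidth is 2.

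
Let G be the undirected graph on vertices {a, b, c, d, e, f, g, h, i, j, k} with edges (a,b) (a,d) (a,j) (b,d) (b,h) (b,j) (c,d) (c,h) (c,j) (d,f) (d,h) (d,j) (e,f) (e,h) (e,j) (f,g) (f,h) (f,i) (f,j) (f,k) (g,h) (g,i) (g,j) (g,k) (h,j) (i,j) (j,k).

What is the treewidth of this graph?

3

A width-3 tree decomposition is:
Bags: B1 = {f, g, h, j}  B2 = {d, f, h, j}  B3 = {c, d, h, j}  B4 = {f, g, j, k}  B5 = {b, d, h, j}  B6 = {e, f, h, j}  B7 = {f, g, i, j}  B8 = {a, b, d, j}
Tree: B1–B2, B2–B3, B1–B4, B3–B5, B1–B6, B1–B7, B5–B8
The largest bag has 4 vertices, giving width 3; this decomposition certifies tw(G) ≤ 3. Conversely, {a, b, d, j} is a clique of size 4, and the vertices of any clique must share a bag in every tree decomposition; so some bag has ≥ 4 vertices and tw(G) ≥ 3. Combining the bounds, tw(G) = 3.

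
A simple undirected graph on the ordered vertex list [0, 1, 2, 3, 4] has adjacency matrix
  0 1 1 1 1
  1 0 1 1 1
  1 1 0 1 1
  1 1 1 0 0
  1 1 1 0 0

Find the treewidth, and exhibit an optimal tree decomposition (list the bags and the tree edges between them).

The largest bag has 4 vertices, giving width 3; this decomposition certifies tw(G) ≤ 3. On the other hand G contains the 4-clique {0, 1, 2, 3}. A clique must lie in a single bag of any decomposition, so no decomposition can have width below 3. Hence tw(G) = 3 exactly.

Treewidth 3.
One such decomposition:
Bags: B1 = {0, 1, 2, 4}  B2 = {0, 1, 2, 3}
Tree: B1–B2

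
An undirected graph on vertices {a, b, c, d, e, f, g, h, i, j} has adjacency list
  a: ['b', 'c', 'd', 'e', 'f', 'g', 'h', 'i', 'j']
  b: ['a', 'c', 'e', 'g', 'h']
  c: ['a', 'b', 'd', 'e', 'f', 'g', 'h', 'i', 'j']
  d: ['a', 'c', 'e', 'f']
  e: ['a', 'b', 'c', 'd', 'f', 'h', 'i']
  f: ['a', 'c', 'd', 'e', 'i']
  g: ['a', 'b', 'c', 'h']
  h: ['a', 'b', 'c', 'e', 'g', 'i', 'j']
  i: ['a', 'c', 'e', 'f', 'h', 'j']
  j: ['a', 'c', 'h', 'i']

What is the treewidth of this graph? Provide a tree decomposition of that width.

Every bag has size at most 5, so the width is 5 − 1 = 4 and tw(G) ≤ 4. On the other hand G contains the 5-clique {a, c, d, e, f}. A clique must lie in a single bag of any decomposition, so no decomposition can have width below 4. Combining the bounds, tw(G) = 4.

Treewidth 4.
One such decomposition:
Bags: B1 = {a, c, e, h, i}  B2 = {a, c, h, i, j}  B3 = {a, c, e, f, i}  B4 = {a, b, c, e, h}  B5 = {a, c, d, e, f}  B6 = {a, b, c, g, h}
Tree: B1–B2, B1–B3, B1–B4, B3–B5, B4–B6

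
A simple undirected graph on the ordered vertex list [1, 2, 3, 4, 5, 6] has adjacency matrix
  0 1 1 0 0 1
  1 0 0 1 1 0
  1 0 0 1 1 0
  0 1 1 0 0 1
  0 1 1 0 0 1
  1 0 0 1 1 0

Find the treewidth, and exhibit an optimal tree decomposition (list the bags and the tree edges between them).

Treewidth 3.
One optimal decomposition is:
Bags: B1 = {2, 3, 4, 6}  B2 = {1, 2, 3, 6}  B3 = {2, 3, 5, 6}
Tree: B1–B2, B2–B3

The largest bag has 4 vertices, giving width 3; this decomposition certifies tw(G) ≤ 3. For the lower bound: the 4 vertex sets {2,4}, {1,3}, {6}, {5} are disjoint, each induces a connected subgraph, and every pair is joined by at least one edge of G. Contracting each set to a single vertex therefore yields K_{4} as a minor, and since treewidth is minor-monotone, tw(G) ≥ tw(K_{4}) = 3. The upper and lower bounds meet at 3, so that is the treewidth.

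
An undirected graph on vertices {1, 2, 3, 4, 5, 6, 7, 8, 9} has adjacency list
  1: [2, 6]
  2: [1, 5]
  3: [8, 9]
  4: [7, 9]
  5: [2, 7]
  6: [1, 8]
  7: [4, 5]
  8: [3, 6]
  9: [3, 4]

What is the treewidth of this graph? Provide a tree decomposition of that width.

Treewidth 2.
Bags: B1 = {1, 2, 6}  B2 = {2, 5, 6}  B3 = {5, 6, 7}  B4 = {4, 6, 7}  B5 = {4, 6, 9}  B6 = {3, 6, 9}  B7 = {3, 6, 8}
Tree: B1–B2, B2–B3, B3–B4, B4–B5, B5–B6, B6–B7

The largest bag has 3 vertices, giving width 2; this decomposition certifies tw(G) ≤ 2. For the lower bound, G contains the cycle 6–1–2–5–7–4–9–3–8–6, so G is not a forest; only forests have treewidth ≤ 1, hence tw(G) ≥ 2. Therefore the treewidth is 2.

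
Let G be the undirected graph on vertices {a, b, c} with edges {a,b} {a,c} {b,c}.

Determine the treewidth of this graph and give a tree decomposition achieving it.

Treewidth 2.
Bags: B1 = {a, b, c}
Tree: (single bag)

A single bag containing all 3 vertices is trivially a valid decomposition of width 2. Conversely, {a, b, c} is a clique of size 3, and the vertices of any clique must share a bag in every tree decomposition; so some bag has ≥ 3 vertices and tw(G) ≥ 2. Combining the bounds, tw(G) = 2.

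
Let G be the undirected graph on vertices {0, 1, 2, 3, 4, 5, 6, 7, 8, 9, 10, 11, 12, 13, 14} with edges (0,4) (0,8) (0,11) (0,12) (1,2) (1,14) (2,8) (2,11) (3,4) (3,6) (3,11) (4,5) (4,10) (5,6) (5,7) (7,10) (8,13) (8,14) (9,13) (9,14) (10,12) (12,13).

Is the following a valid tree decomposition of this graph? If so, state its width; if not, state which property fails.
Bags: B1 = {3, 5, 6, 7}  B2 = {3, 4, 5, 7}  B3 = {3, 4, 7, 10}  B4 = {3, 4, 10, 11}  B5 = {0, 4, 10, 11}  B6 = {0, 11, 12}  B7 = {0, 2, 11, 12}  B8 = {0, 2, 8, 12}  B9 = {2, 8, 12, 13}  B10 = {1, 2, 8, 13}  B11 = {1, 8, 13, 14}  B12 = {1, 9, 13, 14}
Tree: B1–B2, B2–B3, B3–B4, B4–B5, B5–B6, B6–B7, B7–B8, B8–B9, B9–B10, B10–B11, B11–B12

A tree decomposition must satisfy three properties: every vertex lies in some bag; for every edge, both endpoints lie together in some bag; and for every vertex, the bags containing it form a connected subtree. Here edge (10,12) lies in no bag, so the decomposition is invalid.

No — edge (10,12) lies in no bag.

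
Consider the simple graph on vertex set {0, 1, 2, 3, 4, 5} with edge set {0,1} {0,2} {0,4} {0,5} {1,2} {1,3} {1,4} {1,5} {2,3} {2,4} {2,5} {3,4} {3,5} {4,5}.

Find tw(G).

A width-4 tree decomposition is:
Bags: B1 = {1, 2, 3, 4, 5}  B2 = {0, 1, 2, 4, 5}
Tree: B1–B2
Each bag holds 5 vertices, so the decomposition has width 4, which upper-bounds the treewidth. For the lower bound, the 5 vertices {0, 1, 2, 4, 5} are pairwise adjacent, and any tree decomposition puts a clique entirely inside one bag — forcing width ≥ 4. The upper and lower bounds meet at 4, so that is the treewidth.

4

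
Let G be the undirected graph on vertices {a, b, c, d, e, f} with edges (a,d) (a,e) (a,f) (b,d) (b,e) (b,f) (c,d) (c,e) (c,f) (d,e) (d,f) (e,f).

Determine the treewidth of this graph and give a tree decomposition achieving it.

Treewidth 3.
One such decomposition:
Bags: B1 = {c, d, e, f}  B2 = {a, d, e, f}  B3 = {b, d, e, f}
Tree: B1–B2, B1–B3

Every bag has size at most 4, so the width is 4 − 1 = 3 and tw(G) ≤ 3. On the other hand G contains the 4-clique {c, d, e, f}. A clique must lie in a single bag of any decomposition, so no decomposition can have width below 3. Therefore the treewidth is 3.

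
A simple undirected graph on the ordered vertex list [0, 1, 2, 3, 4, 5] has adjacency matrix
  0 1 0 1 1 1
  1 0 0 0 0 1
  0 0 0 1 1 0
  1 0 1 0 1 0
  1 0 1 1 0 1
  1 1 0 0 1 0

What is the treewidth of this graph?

2

A width-2 tree decomposition is:
Bags: B1 = {2, 3, 4}  B2 = {0, 3, 4}  B3 = {0, 4, 5}  B4 = {0, 1, 5}
Tree: B1–B2, B2–B3, B3–B4
Each bag holds 3 vertices, so the decomposition has width 2, which upper-bounds the treewidth. For the lower bound, the 3 vertices {0, 1, 5} are pairwise adjacent, and any tree decomposition puts a clique entirely inside one bag — forcing width ≥ 2. The upper and lower bounds meet at 2, so that is the treewidth.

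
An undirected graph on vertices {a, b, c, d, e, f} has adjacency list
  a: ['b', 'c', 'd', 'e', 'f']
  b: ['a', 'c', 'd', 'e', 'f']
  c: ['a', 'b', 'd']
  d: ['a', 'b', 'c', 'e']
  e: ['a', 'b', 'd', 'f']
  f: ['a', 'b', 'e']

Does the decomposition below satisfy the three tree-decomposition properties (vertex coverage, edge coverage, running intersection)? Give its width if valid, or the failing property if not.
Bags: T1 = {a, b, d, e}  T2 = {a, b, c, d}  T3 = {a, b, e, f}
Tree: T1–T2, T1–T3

Yes; width 3.

Every vertex of G appears in some bag (union = {a, b, c, d, e, f}); every edge is covered by a bag; and for each vertex v the set of bags containing v is connected in the bag tree. The decomposition is therefore valid. The largest bag has 4 vertices, so the width is 3.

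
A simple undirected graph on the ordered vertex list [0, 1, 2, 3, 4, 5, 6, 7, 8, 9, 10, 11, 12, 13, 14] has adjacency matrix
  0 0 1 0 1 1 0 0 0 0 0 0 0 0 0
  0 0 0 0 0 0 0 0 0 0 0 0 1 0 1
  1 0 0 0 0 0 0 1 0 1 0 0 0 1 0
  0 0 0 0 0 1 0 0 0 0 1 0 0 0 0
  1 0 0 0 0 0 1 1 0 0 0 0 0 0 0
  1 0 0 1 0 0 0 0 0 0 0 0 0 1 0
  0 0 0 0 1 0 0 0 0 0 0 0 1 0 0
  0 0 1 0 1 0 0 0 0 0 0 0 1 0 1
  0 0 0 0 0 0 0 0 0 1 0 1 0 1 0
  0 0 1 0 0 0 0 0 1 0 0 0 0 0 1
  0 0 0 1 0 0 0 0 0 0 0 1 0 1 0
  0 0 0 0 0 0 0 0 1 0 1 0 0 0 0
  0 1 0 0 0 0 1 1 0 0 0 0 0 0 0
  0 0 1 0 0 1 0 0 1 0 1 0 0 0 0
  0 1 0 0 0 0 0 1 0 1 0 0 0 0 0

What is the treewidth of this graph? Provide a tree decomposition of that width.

Treewidth 3.
Bags: B1 = {3, 8, 10, 11}  B2 = {3, 8, 10, 13}  B3 = {3, 5, 8, 13}  B4 = {5, 8, 9, 13}  B5 = {2, 5, 9, 13}  B6 = {0, 2, 5, 9}  B7 = {0, 2, 9, 14}  B8 = {0, 2, 7, 14}  B9 = {0, 4, 7, 14}  B10 = {1, 4, 7, 14}  B11 = {1, 4, 7, 12}  B12 = {1, 4, 6, 12}
Tree: B1–B2, B2–B3, B3–B4, B4–B5, B5–B6, B6–B7, B7–B8, B8–B9, B9–B10, B10–B11, B11–B12

Every bag has size at most 4, so the width is 4 − 1 = 3 and tw(G) ≤ 3. For the lower bound: the 4 vertex sets {3,10,11}, {8}, {13}, {0,2,5,9} are disjoint, each induces a connected subgraph, and every pair is joined by at least one edge of G. Contracting each set to a single vertex therefore yields K_{4} as a minor, and since treewidth is minor-monotone, tw(G) ≥ tw(K_{4}) = 3. Therefore the treewidth is 3.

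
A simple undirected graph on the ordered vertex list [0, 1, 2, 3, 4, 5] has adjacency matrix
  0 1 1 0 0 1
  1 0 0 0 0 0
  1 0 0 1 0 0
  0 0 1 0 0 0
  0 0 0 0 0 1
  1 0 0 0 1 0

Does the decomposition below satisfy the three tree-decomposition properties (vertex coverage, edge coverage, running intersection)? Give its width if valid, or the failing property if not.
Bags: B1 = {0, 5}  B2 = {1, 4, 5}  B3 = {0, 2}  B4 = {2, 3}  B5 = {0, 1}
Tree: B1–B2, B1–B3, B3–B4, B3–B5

A tree decomposition must satisfy three properties: every vertex lies in some bag; for every edge, both endpoints lie together in some bag; and for every vertex, the bags containing it form a connected subtree. Here bags containing vertex 1 are not connected in the tree, so the decomposition is invalid.

No — bags containing vertex 1 are not connected in the tree.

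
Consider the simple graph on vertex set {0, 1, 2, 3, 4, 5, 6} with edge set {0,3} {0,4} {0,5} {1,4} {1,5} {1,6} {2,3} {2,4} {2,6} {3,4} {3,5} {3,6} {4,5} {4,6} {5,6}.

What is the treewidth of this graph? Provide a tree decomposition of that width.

Treewidth 3.
Bags: B1 = {2, 3, 4, 6}  B2 = {3, 4, 5, 6}  B3 = {0, 3, 4, 5}  B4 = {1, 4, 5, 6}
Tree: B1–B2, B2–B3, B2–B4

The largest bag has 4 vertices, giving width 3; this decomposition certifies tw(G) ≤ 3. On the other hand G contains the 4-clique {1, 4, 5, 6}. A clique must lie in a single bag of any decomposition, so no decomposition can have width below 3. Therefore the treewidth is 3.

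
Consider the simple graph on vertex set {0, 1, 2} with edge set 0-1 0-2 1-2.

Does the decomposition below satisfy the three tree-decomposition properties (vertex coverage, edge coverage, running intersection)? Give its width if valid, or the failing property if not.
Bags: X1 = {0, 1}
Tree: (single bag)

No — vertex 2 appears in no bag.

A tree decomposition must satisfy three properties: every vertex lies in some bag; for every edge, both endpoints lie together in some bag; and for every vertex, the bags containing it form a connected subtree. Here vertex 2 appears in no bag, so the decomposition is invalid.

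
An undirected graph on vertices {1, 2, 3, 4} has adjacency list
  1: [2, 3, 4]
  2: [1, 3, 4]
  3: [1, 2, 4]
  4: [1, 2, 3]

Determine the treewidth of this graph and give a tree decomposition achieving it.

With just one bag of size 4, the width is 4 − 1 = 3, so tw(G) ≤ 3. On the other hand G contains the 4-clique {1, 2, 3, 4}. A clique must lie in a single bag of any decomposition, so no decomposition can have width below 3. Hence tw(G) = 3 exactly.

Treewidth 3.
One such decomposition:
Bags: B1 = {1, 2, 3, 4}
Tree: (single bag)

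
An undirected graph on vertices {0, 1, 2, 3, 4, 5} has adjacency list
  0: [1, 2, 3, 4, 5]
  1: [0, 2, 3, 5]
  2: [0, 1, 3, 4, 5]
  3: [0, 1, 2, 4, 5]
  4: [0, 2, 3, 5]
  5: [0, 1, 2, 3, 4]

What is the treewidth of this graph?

4

A width-4 tree decomposition is:
Bags: B1 = {0, 1, 2, 3, 5}  B2 = {0, 2, 3, 4, 5}
Tree: B1–B2
Each bag holds 5 vertices, so the decomposition has width 4, which upper-bounds the treewidth. Conversely, {0, 1, 2, 3, 5} is a clique of size 5, and the vertices of any clique must share a bag in every tree decomposition; so some bag has ≥ 5 vertices and tw(G) ≥ 4. Therefore the treewidth is 4.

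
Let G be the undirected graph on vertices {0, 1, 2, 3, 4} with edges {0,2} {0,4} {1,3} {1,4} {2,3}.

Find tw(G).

2

A width-2 tree decomposition is:
Bags: B1 = {0, 2, 4}  B2 = {2, 3, 4}  B3 = {1, 3, 4}
Tree: B1–B2, B2–B3
Every bag has size at most 3, so the width is 3 − 1 = 2 and tw(G) ≤ 2. Since 4–0–2–3–1–4 is a cycle in G, G is not acyclic. Forests are exactly the graphs of treewidth ≤ 1, so tw(G) ≥ 2. Combining the bounds, tw(G) = 2.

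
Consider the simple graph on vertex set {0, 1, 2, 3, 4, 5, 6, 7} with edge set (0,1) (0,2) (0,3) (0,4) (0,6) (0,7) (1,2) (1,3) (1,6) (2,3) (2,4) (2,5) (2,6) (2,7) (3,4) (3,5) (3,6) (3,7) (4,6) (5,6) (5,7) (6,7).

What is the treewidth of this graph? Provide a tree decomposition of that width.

Treewidth 4.
One optimal decomposition is:
Bags: B1 = {0, 2, 3, 6, 7}  B2 = {0, 2, 3, 4, 6}  B3 = {0, 1, 2, 3, 6}  B4 = {2, 3, 5, 6, 7}
Tree: B1–B2, B1–B3, B1–B4

The largest bag has 5 vertices, giving width 4; this decomposition certifies tw(G) ≤ 4. On the other hand G contains the 5-clique {0, 1, 2, 3, 6}. A clique must lie in a single bag of any decomposition, so no decomposition can have width below 4. The upper and lower bounds meet at 4, so that is the treewidth.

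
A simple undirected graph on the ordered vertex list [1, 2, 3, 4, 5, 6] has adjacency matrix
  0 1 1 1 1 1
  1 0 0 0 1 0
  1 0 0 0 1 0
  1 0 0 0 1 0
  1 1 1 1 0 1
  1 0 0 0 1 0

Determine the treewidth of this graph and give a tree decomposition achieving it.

Every bag has size at most 3, so the width is 3 − 1 = 2 and tw(G) ≤ 2. For the lower bound, the 3 vertices {1, 2, 5} are pairwise adjacent, and any tree decomposition puts a clique entirely inside one bag — forcing width ≥ 2. Hence tw(G) = 2 exactly.

Treewidth 2.
One such decomposition:
Bags: B1 = {1, 5, 6}  B2 = {1, 3, 5}  B3 = {1, 2, 5}  B4 = {1, 4, 5}
Tree: B1–B2, B1–B3, B2–B4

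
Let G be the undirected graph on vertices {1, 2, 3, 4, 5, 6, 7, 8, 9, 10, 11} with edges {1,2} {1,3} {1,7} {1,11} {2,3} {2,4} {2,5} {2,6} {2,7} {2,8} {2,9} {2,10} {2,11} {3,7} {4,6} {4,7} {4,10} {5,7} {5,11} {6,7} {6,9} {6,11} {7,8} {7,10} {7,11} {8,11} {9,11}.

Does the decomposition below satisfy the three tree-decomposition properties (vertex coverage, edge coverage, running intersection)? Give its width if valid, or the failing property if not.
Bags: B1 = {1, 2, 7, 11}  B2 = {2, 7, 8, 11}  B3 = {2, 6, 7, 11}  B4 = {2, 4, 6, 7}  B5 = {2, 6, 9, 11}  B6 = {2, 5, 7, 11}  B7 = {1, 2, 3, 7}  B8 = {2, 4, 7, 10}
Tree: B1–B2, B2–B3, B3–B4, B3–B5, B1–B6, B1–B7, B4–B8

Yes; width 3.

Checking the three conditions: (i) the bags cover all of {1, 2, 3, 4, 5, 6, 7, 8, 9, 10, 11}; (ii) for each edge, some bag contains both endpoints; (iii) the bags containing any fixed vertex form a subtree. All hold, so the decomposition is valid with width 4 − 1 = 3.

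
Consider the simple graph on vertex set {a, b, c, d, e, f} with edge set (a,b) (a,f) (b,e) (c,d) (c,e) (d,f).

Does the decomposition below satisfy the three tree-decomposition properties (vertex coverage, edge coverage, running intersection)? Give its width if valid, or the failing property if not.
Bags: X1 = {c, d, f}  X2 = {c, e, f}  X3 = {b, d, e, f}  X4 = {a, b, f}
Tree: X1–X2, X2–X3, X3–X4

No — bags containing vertex d are not connected in the tree.

A tree decomposition must satisfy three properties: every vertex lies in some bag; for every edge, both endpoints lie together in some bag; and for every vertex, the bags containing it form a connected subtree. Here bags containing vertex d are not connected in the tree, so the decomposition is invalid.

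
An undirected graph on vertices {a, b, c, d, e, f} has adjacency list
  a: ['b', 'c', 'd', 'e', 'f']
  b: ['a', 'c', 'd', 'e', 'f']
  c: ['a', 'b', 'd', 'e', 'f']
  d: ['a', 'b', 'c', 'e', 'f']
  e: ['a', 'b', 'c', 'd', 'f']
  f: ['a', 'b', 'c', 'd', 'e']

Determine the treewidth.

A width-5 tree decomposition is:
Bags: B1 = {a, b, c, d, e, f}
Tree: (single bag)
With just one bag of size 6, the width is 6 − 1 = 5, so tw(G) ≤ 5. For the lower bound, the 6 vertices {a, b, c, d, e, f} are pairwise adjacent, and any tree decomposition puts a clique entirely inside one bag — forcing width ≥ 5. Hence tw(G) = 5 exactly.

5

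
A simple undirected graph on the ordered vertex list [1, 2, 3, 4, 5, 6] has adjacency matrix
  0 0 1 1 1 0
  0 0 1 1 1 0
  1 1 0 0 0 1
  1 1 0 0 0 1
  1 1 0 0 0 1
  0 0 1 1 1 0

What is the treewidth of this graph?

3

A width-3 tree decomposition is:
Bags: B1 = {3, 4, 5, 6}  B2 = {2, 3, 4, 5}  B3 = {1, 3, 4, 5}
Tree: B1–B2, B2–B3
Each bag holds 4 vertices, so the decomposition has width 3, which upper-bounds the treewidth. For the lower bound: the 4 vertex sets {4,6}, {2,5}, {3}, {1} are disjoint, each induces a connected subgraph, and every pair is joined by at least one edge of G. Contracting each set to a single vertex therefore yields K_{4} as a minor, and since treewidth is minor-monotone, tw(G) ≥ tw(K_{4}) = 3. Therefore the treewidth is 3.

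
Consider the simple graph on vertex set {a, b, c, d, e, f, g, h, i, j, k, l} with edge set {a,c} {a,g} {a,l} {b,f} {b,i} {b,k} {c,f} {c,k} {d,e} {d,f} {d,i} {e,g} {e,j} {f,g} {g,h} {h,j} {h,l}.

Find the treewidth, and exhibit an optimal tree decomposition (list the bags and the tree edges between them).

Each bag holds 4 vertices, so the decomposition has width 3, which upper-bounds the treewidth. For the lower bound: the 4 vertex sets {b,i,k}, {d}, {f}, {a,c,e,g} are disjoint, each induces a connected subgraph, and every pair is joined by at least one edge of G. Contracting each set to a single vertex therefore yields K_{4} as a minor, and since treewidth is minor-monotone, tw(G) ≥ tw(K_{4}) = 3. Hence tw(G) = 3 exactly.

Treewidth 3.
Bags: B1 = {b, d, i, k}  B2 = {b, d, f, k}  B3 = {c, d, f, k}  B4 = {c, d, e, f}  B5 = {c, e, f, g}  B6 = {a, c, e, g}  B7 = {a, e, g, j}  B8 = {a, g, h, j}  B9 = {a, h, j, l}
Tree: B1–B2, B2–B3, B3–B4, B4–B5, B5–B6, B6–B7, B7–B8, B8–B9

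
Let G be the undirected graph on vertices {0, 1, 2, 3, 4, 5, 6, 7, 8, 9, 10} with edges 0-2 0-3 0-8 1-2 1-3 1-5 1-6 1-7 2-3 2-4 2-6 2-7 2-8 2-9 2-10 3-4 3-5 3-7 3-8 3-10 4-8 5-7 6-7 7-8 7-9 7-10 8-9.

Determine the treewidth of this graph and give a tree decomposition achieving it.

Treewidth 3.
One such decomposition:
Bags: B1 = {1, 3, 5, 7}  B2 = {1, 2, 3, 7}  B3 = {2, 3, 7, 8}  B4 = {2, 3, 4, 8}  B5 = {2, 3, 7, 10}  B6 = {2, 7, 8, 9}  B7 = {1, 2, 6, 7}  B8 = {0, 2, 3, 8}
Tree: B1–B2, B2–B3, B3–B4, B3–B5, B3–B6, B2–B7, B4–B8

Each bag holds 4 vertices, so the decomposition has width 3, which upper-bounds the treewidth. For the lower bound, the 4 vertices {2, 7, 8, 9} are pairwise adjacent, and any tree decomposition puts a clique entirely inside one bag — forcing width ≥ 3. Hence tw(G) = 3 exactly.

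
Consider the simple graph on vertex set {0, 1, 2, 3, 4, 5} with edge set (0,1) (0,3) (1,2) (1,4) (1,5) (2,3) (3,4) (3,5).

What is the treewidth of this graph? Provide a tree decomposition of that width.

Every bag has size at most 3, so the width is 3 − 1 = 2 and tw(G) ≤ 2. Since 1–4–3–0–1 is a cycle in G, G is not acyclic. Forests are exactly the graphs of treewidth ≤ 1, so tw(G) ≥ 2. Hence tw(G) = 2 exactly.

Treewidth 2.
One such decomposition:
Bags: B1 = {1, 3, 4}  B2 = {0, 1, 3}  B3 = {1, 3, 5}  B4 = {1, 2, 3}
Tree: B1–B2, B2–B3, B3–B4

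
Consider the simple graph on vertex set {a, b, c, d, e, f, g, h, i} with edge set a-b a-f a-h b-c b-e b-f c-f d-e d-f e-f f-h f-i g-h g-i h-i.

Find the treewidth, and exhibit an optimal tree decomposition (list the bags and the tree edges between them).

The largest bag has 3 vertices, giving width 2; this decomposition certifies tw(G) ≤ 2. For the lower bound, the 3 vertices {g, h, i} are pairwise adjacent, and any tree decomposition puts a clique entirely inside one bag — forcing width ≥ 2. The upper and lower bounds meet at 2, so that is the treewidth.

Treewidth 2.
One optimal decomposition is:
Bags: B1 = {b, e, f}  B2 = {d, e, f}  B3 = {a, b, f}  B4 = {a, f, h}  B5 = {b, c, f}  B6 = {f, h, i}  B7 = {g, h, i}
Tree: B1–B2, B1–B3, B3–B4, B1–B5, B4–B6, B6–B7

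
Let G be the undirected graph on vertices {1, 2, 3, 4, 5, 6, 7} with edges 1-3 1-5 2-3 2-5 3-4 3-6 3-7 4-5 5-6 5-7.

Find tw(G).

2

A width-2 tree decomposition is:
Bags: B1 = {3, 4, 5}  B2 = {3, 5, 7}  B3 = {2, 3, 5}  B4 = {3, 5, 6}  B5 = {1, 3, 5}
Tree: B1–B2, B2–B3, B3–B4, B4–B5
Every bag has size at most 3, so the width is 3 − 1 = 2 and tw(G) ≤ 2. The edges 3–4–5–7–3 form a cycle, so G is not a tree and its treewidth is at least 2. The upper and lower bounds meet at 2, so that is the treewidth.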